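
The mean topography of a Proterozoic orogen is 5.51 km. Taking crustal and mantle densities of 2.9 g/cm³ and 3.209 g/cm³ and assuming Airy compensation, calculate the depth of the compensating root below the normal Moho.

Isostatic balance requires: the weight of the topography is balanced by the buoyancy of the root, ρ_c h = (ρ_m − ρ_c) r.
r = h · ρ_c / (ρ_m − ρ_c) = 5.51 km × 2.9 / (3.209 − 2.9) = 51.7 km.

51.7 km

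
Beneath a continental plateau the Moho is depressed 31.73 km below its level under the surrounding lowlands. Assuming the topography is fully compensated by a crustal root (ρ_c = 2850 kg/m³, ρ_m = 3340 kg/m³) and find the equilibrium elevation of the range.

5.46 km

Isostatic balance requires: ρ_c h = (ρ_m − ρ_c) r.
h = r (ρ_m − ρ_c) / ρ_c = 31.73 km × (3340 − 2850) / 2850 = 5.46 km.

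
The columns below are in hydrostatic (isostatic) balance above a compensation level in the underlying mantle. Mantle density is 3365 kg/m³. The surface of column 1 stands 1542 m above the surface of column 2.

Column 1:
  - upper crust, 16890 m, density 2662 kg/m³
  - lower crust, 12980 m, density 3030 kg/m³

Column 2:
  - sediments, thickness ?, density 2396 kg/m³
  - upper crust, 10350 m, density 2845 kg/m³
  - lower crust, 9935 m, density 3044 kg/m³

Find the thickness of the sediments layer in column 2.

2540 m

Take the compensation level at the base of the deeper column (depth z_c below the surface of column 1) and equate Σ ρ_i t_i down to z_c; mantle fills any gap and the z_c terms cancel.
Column 1: 16890×2662 + 12980×3030 + (z_c − 29870)×3365
Column 2: 1542×0 + x×2396 + 10350×2845 + 9935×3044 + (z_c − 1542 − 20285 − x)×3365
The z_c×3365 term appears on both sides and cancels. Collect the known terms of each column as K = Σ(ρt)_known − 3365 × (depth of known layers): K_1 = 84290580 − 3365×29870 = −16221970; K_2 = 59687890 − 3365×(1542 + 20285) = −13759965.
Balance: K_1 = K_2 − x×(3365 − 2396), so x = (K_2 − K_1)/(3365 − 2396) = 2462000/969 = 2540 m.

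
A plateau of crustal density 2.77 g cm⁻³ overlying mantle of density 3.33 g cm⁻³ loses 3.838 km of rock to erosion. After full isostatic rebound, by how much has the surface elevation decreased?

Rebound u = e ρ_c/ρ_m = 3.838 km × 2.77/3.33 = 3.193 km.
Net surface drop = e − u = 3.838 km − 3.193 km = e (ρ_m − ρ_c)/ρ_m = 0.645 km.

0.645 km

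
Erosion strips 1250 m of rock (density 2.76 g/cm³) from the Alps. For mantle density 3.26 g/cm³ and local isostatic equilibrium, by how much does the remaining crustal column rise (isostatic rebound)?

Unloading: uplift u = e ρ_c/ρ_m = 1250 m × 2.76/3.26 = 1060 m.

1060 m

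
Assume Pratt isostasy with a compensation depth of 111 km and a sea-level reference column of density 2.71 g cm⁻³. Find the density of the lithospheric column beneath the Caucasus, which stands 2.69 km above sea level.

2.65 g cm⁻³

Pratt balance: ρ_ref D = ρ (D + h).
ρ = ρ_ref D/(D + h) = 2.71 × 111 km/(111 km + 2.69 km) = 2.65 g cm⁻³.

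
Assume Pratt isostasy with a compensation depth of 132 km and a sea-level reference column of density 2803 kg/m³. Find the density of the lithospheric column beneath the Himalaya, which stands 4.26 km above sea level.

2720 kg/m³

Pratt balance: ρ_ref D = ρ (D + h).
ρ = ρ_ref D/(D + h) = 2803 × 132 km/(132 km + 4.26 km) = 2720 kg/m³.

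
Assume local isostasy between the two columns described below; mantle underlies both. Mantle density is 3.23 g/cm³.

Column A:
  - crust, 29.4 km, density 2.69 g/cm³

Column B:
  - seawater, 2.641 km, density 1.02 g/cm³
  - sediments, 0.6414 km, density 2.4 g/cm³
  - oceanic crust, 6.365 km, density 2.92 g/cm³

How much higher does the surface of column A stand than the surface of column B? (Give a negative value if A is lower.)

2.33 km

For any compensation level in the mantle, the mantle terms cancel and isostasy reduces to e = (Σt_A − Σt_B) − (Σ(ρt)_A − Σ(ρt)_B) / ρ_m.
Σt_A = 29.4 km; Σt_B = 9.6474 km; Σ(ρt)_A = 79.086; Σ(ρt)_B = 22.81898 (in km·g/cm³).
e = (29.4 − 9.6474) − (79.086 − 22.81898) / 3.23 = 2.33 km.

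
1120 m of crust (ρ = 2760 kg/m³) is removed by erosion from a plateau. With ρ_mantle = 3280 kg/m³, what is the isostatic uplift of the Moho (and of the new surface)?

Unloading: uplift u = e ρ_c/ρ_m = 1120 m × 2760/3280 = 942 m.

942 m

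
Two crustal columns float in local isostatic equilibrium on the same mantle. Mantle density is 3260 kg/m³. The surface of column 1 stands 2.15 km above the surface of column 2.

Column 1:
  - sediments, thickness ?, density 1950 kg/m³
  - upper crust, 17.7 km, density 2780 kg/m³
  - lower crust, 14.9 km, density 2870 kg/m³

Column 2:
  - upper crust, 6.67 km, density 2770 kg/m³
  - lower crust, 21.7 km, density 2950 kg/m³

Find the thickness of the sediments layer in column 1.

Take the compensation level at the base of the deeper column (depth z_c below the surface of column 1) and equate Σ ρ_i t_i down to z_c; mantle fills any gap and the z_c terms cancel.
Column 1: x×1950 + 17.7×2780 + 14.9×2870 + (z_c − 32.6 − x)×3260
Column 2: 2.15×0 + 6.67×2770 + 21.7×2950 + (z_c − 2.15 − 28.37)×3260
The z_c×3260 term appears on both sides and cancels. Collect the known terms of each column as K = Σ(ρt)_known − 3260 × (depth of known layers): K_1 = 91969 − 3260×32.6 = −14307; K_2 = 82490.9 − 3260×(2.15 + 28.37) = −17004.3.
Balance: K_1 − x×(3260 − 1950) = K_2, so x = (K_1 − K_2)/(3260 − 1950) = 2697.3/1310 = 2.06 km.

2.06 km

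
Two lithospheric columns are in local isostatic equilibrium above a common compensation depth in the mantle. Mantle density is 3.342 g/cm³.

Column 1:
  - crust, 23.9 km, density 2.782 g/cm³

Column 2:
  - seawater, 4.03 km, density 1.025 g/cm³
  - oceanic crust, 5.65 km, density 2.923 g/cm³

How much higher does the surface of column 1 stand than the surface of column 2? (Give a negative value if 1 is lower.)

0.502 km

For any compensation level in the mantle, the mantle terms cancel and isostasy reduces to e = (Σt_1 − Σt_2) − (Σ(ρt)_1 − Σ(ρt)_2) / ρ_m.
Σt_1 = 23.9 km; Σt_2 = 9.68 km; Σ(ρt)_1 = 66.4898; Σ(ρt)_2 = 20.6457 (in km·g/cm³).
e = (23.9 − 9.68) − (66.4898 − 20.6457) / 3.342 = 0.502 km.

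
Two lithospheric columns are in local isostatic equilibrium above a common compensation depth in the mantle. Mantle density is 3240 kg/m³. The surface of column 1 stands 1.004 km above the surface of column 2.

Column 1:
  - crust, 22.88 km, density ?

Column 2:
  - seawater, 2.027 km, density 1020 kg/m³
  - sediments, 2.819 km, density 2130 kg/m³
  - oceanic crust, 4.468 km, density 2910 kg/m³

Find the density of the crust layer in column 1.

Take the compensation level at the base of the deeper column (depth z_c below the surface of column 1) and equate Σ ρ_i t_i down to z_c; mantle fills any gap and the z_c terms cancel.
Column 1: 22.88×ρ + (z_c − 22.88)×3240
Column 2: 1.004×0 + 2.027×1020 + 2.819×2130 + 4.468×2910 + (z_c − 1.004 − 9.314)×3240
The z_c×3240 term appears on both sides and cancels. Collect the known terms of each column as K = Σ(ρt)_known − 3240 × (depth of known layers): K_1 = 0 − 3240×22.88 = −74131.2; K_2 = 21073.89 − 3240×(1.004 + 9.314) = −12356.43.
Balance: K_1 + 22.88×ρ = K_2, so ρ = (K_2 − K_1)/22.88 = 61774.8/22.88 = 2700 kg/m³.

2700 kg/m³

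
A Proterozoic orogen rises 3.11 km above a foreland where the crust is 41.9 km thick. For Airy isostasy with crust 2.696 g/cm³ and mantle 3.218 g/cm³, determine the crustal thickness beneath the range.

Root depth r = h ρ_c / (ρ_m − ρ_c) = 3.11 km × 2.696 / 0.522 = 16.06 km.
Total thickness = T + h + r = 41.9 km + 3.11 km + 16.06 km = 61.1 km.

61.1 km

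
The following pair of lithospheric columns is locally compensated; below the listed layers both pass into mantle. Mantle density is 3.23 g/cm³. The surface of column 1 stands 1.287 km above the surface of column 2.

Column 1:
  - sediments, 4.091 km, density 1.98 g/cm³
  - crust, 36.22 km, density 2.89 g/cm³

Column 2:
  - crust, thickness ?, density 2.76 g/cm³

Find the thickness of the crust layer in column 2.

28.2 km

Take the compensation level at the base of the deeper column (depth z_c below the surface of column 1) and equate Σ ρ_i t_i down to z_c; mantle fills any gap and the z_c terms cancel.
Column 1: 4.091×1.98 + 36.22×2.89 + (z_c − 40.311)×3.23
Column 2: 1.287×0 + x×2.76 + (z_c − 1.287 − 0 − x)×3.23
The z_c×3.23 term appears on both sides and cancels. Collect the known terms of each column as K = Σ(ρt)_known − 3.23 × (depth of known layers): K_1 = 112.77598 − 3.23×40.311 = −17.42855; K_2 = 0 − 3.23×(1.287 + 0) = −4.15701.
Balance: K_1 = K_2 − x×(3.23 − 2.76), so x = (K_2 − K_1)/(3.23 − 2.76) = 13.2715/0.47 = 28.2 km.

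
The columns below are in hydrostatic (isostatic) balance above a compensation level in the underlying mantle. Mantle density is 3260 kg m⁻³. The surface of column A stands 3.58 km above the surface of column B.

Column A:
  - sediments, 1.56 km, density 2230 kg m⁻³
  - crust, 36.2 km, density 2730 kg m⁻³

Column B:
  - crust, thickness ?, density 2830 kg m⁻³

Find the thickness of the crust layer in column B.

Take the compensation level at the base of the deeper column (depth z_c below the surface of column A) and equate Σ ρ_i t_i down to z_c; mantle fills any gap and the z_c terms cancel.
Column A: 1.56×2230 + 36.2×2730 + (z_c − 37.76)×3260
Column B: 3.58×0 + x×2830 + (z_c − 3.58 − 0 − x)×3260
The z_c×3260 term appears on both sides and cancels. Collect the known terms of each column as K = Σ(ρt)_known − 3260 × (depth of known layers): K_A = 102304.8 − 3260×37.76 = −20792.8; K_B = 0 − 3260×(3.58 + 0) = −11670.8.
Balance: K_A = K_B − x×(3260 − 2830), so x = (K_B − K_A)/(3260 − 2830) = 9122/430 = 21.2 km.

21.2 km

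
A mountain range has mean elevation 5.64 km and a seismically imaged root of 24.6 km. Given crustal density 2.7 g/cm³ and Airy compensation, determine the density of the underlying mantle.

Airy balance: ρ_c h = (ρ_m − ρ_c) r → ρ_m = ρ_c (1 + h/r).
ρ_m = 2.7 × (1 + 5.64 km/24.6 km) = 3.32 g/cm³.

3.32 g/cm³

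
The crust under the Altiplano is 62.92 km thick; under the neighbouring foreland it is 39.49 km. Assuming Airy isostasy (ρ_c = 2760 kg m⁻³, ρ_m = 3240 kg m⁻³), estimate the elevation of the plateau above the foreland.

3.47 km

Excess crust Δ = 62.92 km − 39.49 km = 23.43 km, split between elevation h and root r with h + r = Δ.
Airy balance ρ_c h = (ρ_m − ρ_c) r gives r = h ρ_c/(ρ_m − ρ_c), so h (1 + ρ_c/(ρ_m − ρ_c)) = Δ, i.e. h = Δ (ρ_m − ρ_c)/ρ_m.
h = 23.43 km × 480/3240 = 3.47 km.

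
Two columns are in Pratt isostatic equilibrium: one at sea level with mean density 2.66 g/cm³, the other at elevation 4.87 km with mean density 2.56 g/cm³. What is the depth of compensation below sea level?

125 km

ρ_ref D = ρ (D + h) → D (ρ_ref − ρ) = ρ h.
D = ρ h/(ρ_ref − ρ) = 2.56 × 4.87 km/(2.66 − 2.56) = 125 km.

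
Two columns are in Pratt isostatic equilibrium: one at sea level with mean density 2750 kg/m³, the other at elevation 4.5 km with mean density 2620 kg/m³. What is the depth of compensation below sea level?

90.7 km

ρ_ref D = ρ (D + h) → D (ρ_ref − ρ) = ρ h.
D = ρ h/(ρ_ref − ρ) = 2620 × 4.5 km/(2750 − 2620) = 90.7 km.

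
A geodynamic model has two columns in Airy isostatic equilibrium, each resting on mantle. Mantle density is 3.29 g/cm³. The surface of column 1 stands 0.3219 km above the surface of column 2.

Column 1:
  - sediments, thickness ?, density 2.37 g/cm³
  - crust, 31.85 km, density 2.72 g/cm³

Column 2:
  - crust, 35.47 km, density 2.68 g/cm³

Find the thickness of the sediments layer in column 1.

4.94 km

Take the compensation level at the base of the deeper column (depth z_c below the surface of column 1) and equate Σ ρ_i t_i down to z_c; mantle fills any gap and the z_c terms cancel.
Column 1: x×2.37 + 31.85×2.72 + (z_c − 31.85 − x)×3.29
Column 2: 0.3219×0 + 35.47×2.68 + (z_c − 0.3219 − 35.47)×3.29
The z_c×3.29 term appears on both sides and cancels. Collect the known terms of each column as K = Σ(ρt)_known − 3.29 × (depth of known layers): K_1 = 86.632 − 3.29×31.85 = −18.1545; K_2 = 95.0596 − 3.29×(0.3219 + 35.47) = −22.695751.
Balance: K_1 − x×(3.29 − 2.37) = K_2, so x = (K_1 − K_2)/(3.29 − 2.37) = 4.54125/0.92 = 4.94 km.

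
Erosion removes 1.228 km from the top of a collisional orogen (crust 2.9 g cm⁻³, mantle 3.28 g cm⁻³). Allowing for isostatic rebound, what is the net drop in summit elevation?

Rebound u = e ρ_c/ρ_m = 1.228 km × 2.9/3.28 = 1.086 km.
Net surface drop = e − u = 1.228 km − 1.086 km = e (ρ_m − ρ_c)/ρ_m = 0.142 km.

0.142 km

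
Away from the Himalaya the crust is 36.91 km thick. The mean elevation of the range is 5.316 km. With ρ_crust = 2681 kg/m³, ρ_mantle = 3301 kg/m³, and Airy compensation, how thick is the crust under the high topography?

Root depth r = h ρ_c / (ρ_m − ρ_c) = 5.316 km × 2681 / 620 = 22.99 km.
Total thickness = T + h + r = 36.91 km + 5.316 km + 22.99 km = 65.2 km.

65.2 km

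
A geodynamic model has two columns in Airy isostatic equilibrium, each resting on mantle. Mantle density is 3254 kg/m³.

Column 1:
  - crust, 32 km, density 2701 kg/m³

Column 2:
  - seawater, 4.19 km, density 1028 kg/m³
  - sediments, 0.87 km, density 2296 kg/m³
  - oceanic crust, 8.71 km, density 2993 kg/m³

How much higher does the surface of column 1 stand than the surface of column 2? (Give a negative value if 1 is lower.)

For any compensation level in the mantle, the mantle terms cancel and isostasy reduces to e = (Σt_1 − Σt_2) − (Σ(ρt)_1 − Σ(ρt)_2) / ρ_m.
Σt_1 = 32 km; Σt_2 = 13.77 km; Σ(ρt)_1 = 86432; Σ(ρt)_2 = 32373.87 (in km·kg/m³).
e = (32 − 13.77) − (86432 − 32373.87) / 3254 = 1.62 km.

1.62 km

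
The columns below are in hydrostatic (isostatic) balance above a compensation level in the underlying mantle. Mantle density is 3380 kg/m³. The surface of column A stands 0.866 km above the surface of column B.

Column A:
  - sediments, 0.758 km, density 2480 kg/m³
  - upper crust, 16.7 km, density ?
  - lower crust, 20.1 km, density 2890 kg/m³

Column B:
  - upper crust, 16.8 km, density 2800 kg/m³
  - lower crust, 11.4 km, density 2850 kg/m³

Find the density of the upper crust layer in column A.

Take the compensation level at the base of the deeper column (depth z_c below the surface of column A) and equate Σ ρ_i t_i down to z_c; mantle fills any gap and the z_c terms cancel.
Column A: 0.758×2480 + 16.7×ρ + 20.1×2890 + (z_c − 37.558)×3380
Column B: 0.866×0 + 16.8×2800 + 11.4×2850 + (z_c − 0.866 − 28.2)×3380
The z_c×3380 term appears on both sides and cancels. Collect the known terms of each column as K = Σ(ρt)_known − 3380 × (depth of known layers): K_A = 59968.84 − 3380×37.558 = −66977.2; K_B = 79530 − 3380×(0.866 + 28.2) = −18713.08.
Balance: K_A + 16.7×ρ = K_B, so ρ = (K_B − K_A)/16.7 = 48264.1/16.7 = 2890 kg/m³.

2890 kg/m³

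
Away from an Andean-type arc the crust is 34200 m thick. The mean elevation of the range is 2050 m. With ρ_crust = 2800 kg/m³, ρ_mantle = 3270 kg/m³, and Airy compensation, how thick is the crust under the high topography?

48500 m

Root depth r = h ρ_c / (ρ_m − ρ_c) = 2050 m × 2800 / 470 = 12210 m.
Total thickness = T + h + r = 34200 m + 2050 m + 12210 m = 48500 m.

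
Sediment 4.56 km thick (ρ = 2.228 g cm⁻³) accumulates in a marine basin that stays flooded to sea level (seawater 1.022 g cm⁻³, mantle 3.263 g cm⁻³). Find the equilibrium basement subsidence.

2.45 km

Submarine loading: the sediment displaces seawater, and the subsidence is in turn flooded, so s (ρ_m − ρ_w) = t (ρ_sed − ρ_w).
s = 4.56 km × (2.228 − 1.022) / (3.263 − 1.022) = 2.45 km.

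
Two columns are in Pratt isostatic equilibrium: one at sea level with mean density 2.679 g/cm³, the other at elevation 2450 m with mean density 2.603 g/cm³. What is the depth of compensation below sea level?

83900 m

ρ_ref D = ρ (D + h) → D (ρ_ref − ρ) = ρ h.
D = ρ h/(ρ_ref − ρ) = 2.603 × 2450 m/(2.679 − 2.603) = 83900 m.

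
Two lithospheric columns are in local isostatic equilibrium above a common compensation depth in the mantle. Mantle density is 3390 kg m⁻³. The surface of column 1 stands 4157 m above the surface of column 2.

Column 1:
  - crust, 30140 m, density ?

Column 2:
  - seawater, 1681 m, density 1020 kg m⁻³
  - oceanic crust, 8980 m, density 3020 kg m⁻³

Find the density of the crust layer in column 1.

2680 kg m⁻³

Take the compensation level at the base of the deeper column (depth z_c below the surface of column 1) and equate Σ ρ_i t_i down to z_c; mantle fills any gap and the z_c terms cancel.
Column 1: 30140×ρ + (z_c − 30140)×3390
Column 2: 4157×0 + 1681×1020 + 8980×3020 + (z_c − 4157 − 10661)×3390
The z_c×3390 term appears on both sides and cancels. Collect the known terms of each column as K = Σ(ρt)_known − 3390 × (depth of known layers): K_1 = 0 − 3390×30140 = −102174600; K_2 = 28834220 − 3390×(4157 + 10661) = −21398800.
Balance: K_1 + 30140×ρ = K_2, so ρ = (K_2 − K_1)/30140 = 80775800/30140 = 2680 kg m⁻³.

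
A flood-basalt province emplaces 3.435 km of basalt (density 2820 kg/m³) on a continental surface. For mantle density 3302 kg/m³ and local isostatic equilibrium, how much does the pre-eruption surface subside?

2.93 km

Subaerial loading: s = t ρ_load / ρ_m.
s = 3.435 km × 2820/3302 = 2.93 km.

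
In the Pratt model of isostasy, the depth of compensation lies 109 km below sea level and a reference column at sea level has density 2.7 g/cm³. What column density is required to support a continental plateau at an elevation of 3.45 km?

Pratt balance: ρ_ref D = ρ (D + h).
ρ = ρ_ref D/(D + h) = 2.7 × 109 km/(109 km + 3.45 km) = 2.62 g/cm³.

2.62 g/cm³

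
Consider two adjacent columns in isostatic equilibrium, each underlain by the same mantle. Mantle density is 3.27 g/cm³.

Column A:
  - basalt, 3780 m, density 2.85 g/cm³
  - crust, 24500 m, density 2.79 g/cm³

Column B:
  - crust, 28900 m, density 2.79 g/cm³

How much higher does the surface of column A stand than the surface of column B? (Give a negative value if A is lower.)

−160 m

For any compensation level in the mantle, the mantle terms cancel and isostasy reduces to e = (Σt_A − Σt_B) − (Σ(ρt)_A − Σ(ρt)_B) / ρ_m.
Σt_A = 28280 m; Σt_B = 28900 m; Σ(ρt)_A = 79128; Σ(ρt)_B = 80631 (in m·g/cm³).
e = (28280 − 28900) − (79128 − 80631) / 3.27 = −160 m.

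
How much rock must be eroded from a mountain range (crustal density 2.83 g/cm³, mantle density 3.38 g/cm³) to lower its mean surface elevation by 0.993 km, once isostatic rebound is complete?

Net drop Δ = e − u = e − e ρ_c/ρ_m = e (ρ_m − ρ_c)/ρ_m.
e = Δ ρ_m/(ρ_m − ρ_c) = 0.993 km × 3.38/0.55 = 6.1 km.

6.1 km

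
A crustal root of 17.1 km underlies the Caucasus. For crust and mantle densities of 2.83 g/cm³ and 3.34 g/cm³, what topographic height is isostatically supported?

Balancing pressure at the compensation depth: ρ_c h = (ρ_m − ρ_c) r.
h = r (ρ_m − ρ_c) / ρ_c = 17.1 km × (3.34 − 2.83) / 2.83 = 3.08 km.

3.08 km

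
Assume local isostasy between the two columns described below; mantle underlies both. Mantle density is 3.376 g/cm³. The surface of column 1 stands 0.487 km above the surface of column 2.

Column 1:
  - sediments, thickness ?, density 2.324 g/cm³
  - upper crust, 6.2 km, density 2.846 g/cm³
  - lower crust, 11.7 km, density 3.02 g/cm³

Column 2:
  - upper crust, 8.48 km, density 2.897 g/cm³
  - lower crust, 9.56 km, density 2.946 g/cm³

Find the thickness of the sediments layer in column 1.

Take the compensation level at the base of the deeper column (depth z_c below the surface of column 1) and equate Σ ρ_i t_i down to z_c; mantle fills any gap and the z_c terms cancel.
Column 1: x×2.324 + 6.2×2.846 + 11.7×3.02 + (z_c − 17.9 − x)×3.376
Column 2: 0.487×0 + 8.48×2.897 + 9.56×2.946 + (z_c − 0.487 − 18.04)×3.376
The z_c×3.376 term appears on both sides and cancels. Collect the known terms of each column as K = Σ(ρt)_known − 3.376 × (depth of known layers): K_1 = 52.9792 − 3.376×17.9 = −7.4512; K_2 = 52.73032 − 3.376×(0.487 + 18.04) = −9.816832.
Balance: K_1 − x×(3.376 − 2.324) = K_2, so x = (K_1 − K_2)/(3.376 − 2.324) = 2.36563/1.052 = 2.25 km.

2.25 km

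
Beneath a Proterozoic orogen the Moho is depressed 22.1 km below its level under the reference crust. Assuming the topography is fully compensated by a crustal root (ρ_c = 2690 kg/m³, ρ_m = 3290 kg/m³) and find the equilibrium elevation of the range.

In Airy isostatic equilibrium: ρ_c h = (ρ_m − ρ_c) r.
h = r (ρ_m − ρ_c) / ρ_c = 22.1 km × (3290 − 2690) / 2690 = 4.93 km.

4.93 km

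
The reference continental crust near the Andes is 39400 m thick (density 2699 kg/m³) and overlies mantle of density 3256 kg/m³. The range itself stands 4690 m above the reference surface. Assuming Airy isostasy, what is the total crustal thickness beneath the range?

66800 m

Root depth r = h ρ_c / (ρ_m − ρ_c) = 4690 m × 2699 / 557 = 22730 m.
Total thickness = T + h + r = 39400 m + 4690 m + 22730 m = 66800 m.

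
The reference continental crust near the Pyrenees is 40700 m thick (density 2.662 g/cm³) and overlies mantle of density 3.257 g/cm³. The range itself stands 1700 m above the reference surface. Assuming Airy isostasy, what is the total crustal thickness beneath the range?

50000 m

Root depth r = h ρ_c / (ρ_m − ρ_c) = 1700 m × 2.662 / 0.595 = 7606 m.
Total thickness = T + h + r = 40700 m + 1700 m + 7606 m = 50000 m.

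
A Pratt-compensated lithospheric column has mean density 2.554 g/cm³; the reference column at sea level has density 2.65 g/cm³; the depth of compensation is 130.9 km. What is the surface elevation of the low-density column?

4.92 km

ρ_ref D = ρ (D + h) → h = D (ρ_ref − ρ)/ρ.
h = 130.9 km × (2.65 − 2.554)/2.554 = 4.92 km.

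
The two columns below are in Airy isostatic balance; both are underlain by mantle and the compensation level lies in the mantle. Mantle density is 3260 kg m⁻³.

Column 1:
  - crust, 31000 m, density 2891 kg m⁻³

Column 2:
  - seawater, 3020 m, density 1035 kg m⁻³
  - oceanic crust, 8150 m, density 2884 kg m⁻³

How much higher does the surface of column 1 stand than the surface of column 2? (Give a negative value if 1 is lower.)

508 m

For any compensation level in the mantle, the mantle terms cancel and isostasy reduces to e = (Σt_1 − Σt_2) − (Σ(ρt)_1 − Σ(ρt)_2) / ρ_m.
Σt_1 = 31000 m; Σt_2 = 11170 m; Σ(ρt)_1 = 89621000; Σ(ρt)_2 = 26630300 (in m·kg m⁻³).
e = (31000 − 11170) − (89621000 − 26630300) / 3260 = 508 m.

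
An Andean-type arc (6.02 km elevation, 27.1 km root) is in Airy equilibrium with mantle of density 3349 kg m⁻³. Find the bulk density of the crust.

ρ_c h = (ρ_m − ρ_c) r → ρ_c (h + r) = ρ_m r → ρ_c = ρ_m r / (h + r).
ρ_c = 3349 × 27.1 km / (6.02 km + 27.1 km) = 2740 kg m⁻³.

2740 kg m⁻³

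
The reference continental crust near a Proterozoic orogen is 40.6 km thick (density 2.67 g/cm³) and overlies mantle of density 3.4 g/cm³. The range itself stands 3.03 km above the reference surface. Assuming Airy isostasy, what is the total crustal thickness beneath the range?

54.7 km

Root depth r = h ρ_c / (ρ_m − ρ_c) = 3.03 km × 2.67 / 0.73 = 11.08 km.
Total thickness = T + h + r = 40.6 km + 3.03 km + 11.08 km = 54.7 km.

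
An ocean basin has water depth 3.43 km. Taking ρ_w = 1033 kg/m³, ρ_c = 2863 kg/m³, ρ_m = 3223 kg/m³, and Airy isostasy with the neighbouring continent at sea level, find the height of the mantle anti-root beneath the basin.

In Airy isostatic equilibrium: replacing crust with seawater at the top is compensated by replacing crust with mantle at the base: d (ρ_c − ρ_w) = a (ρ_m − ρ_c).
a = d (ρ_c − ρ_w)/(ρ_m − ρ_c) = 3.43 km × 1830/360 = 17.4 km.

17.4 km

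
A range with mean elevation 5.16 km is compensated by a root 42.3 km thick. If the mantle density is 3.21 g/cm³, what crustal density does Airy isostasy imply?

ρ_c h = (ρ_m − ρ_c) r → ρ_c (h + r) = ρ_m r → ρ_c = ρ_m r / (h + r).
ρ_c = 3.21 × 42.3 km / (5.16 km + 42.3 km) = 2.86 g/cm³.

2.86 g/cm³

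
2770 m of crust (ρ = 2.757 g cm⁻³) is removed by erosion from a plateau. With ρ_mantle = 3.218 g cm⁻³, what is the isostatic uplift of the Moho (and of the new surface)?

Unloading: uplift u = e ρ_c/ρ_m = 2770 m × 2.757/3.218 = 2370 m.

2370 m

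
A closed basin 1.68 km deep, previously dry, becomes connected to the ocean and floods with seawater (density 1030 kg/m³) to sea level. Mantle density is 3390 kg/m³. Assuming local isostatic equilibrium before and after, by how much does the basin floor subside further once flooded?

After flooding the water column is d + s deep. Its weight must equal the weight of mantle displaced by the extra subsidence s: (d + s) ρ_w = s ρ_m.
s = d ρ_w / (ρ_m − ρ_w) = 1.68 km × 1030/(3390 − 1030) = 0.733 km.

0.733 km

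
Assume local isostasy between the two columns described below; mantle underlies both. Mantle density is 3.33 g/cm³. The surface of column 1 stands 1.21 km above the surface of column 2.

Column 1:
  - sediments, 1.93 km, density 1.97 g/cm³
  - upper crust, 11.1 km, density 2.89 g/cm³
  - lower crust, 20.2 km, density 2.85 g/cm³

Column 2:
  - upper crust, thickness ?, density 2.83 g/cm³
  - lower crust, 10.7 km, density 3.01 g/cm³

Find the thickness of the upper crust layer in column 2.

Take the compensation level at the base of the deeper column (depth z_c below the surface of column 1) and equate Σ ρ_i t_i down to z_c; mantle fills any gap and the z_c terms cancel.
Column 1: 1.93×1.97 + 11.1×2.89 + 20.2×2.85 + (z_c − 33.23)×3.33
Column 2: 1.21×0 + x×2.83 + 10.7×3.01 + (z_c − 1.21 − 10.7 − x)×3.33
The z_c×3.33 term appears on both sides and cancels. Collect the known terms of each column as K = Σ(ρt)_known − 3.33 × (depth of known layers): K_1 = 93.4511 − 3.33×33.23 = −17.2048; K_2 = 32.207 − 3.33×(1.21 + 10.7) = −7.4533.
Balance: K_1 = K_2 − x×(3.33 − 2.83), so x = (K_2 − K_1)/(3.33 − 2.83) = 9.7515/0.5 = 19.5 km.

19.5 km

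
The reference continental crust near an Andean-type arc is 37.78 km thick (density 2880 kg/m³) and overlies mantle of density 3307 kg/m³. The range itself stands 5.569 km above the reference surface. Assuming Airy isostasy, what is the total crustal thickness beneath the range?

Root depth r = h ρ_c / (ρ_m − ρ_c) = 5.569 km × 2880 / 427 = 37.56 km.
Total thickness = T + h + r = 37.78 km + 5.569 km + 37.56 km = 80.9 km.

80.9 km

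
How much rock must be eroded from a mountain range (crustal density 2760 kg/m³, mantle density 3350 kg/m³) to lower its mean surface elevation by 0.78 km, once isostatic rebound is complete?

4.43 km

Net drop Δ = e − u = e − e ρ_c/ρ_m = e (ρ_m − ρ_c)/ρ_m.
e = Δ ρ_m/(ρ_m − ρ_c) = 0.78 km × 3350/590 = 4.43 km.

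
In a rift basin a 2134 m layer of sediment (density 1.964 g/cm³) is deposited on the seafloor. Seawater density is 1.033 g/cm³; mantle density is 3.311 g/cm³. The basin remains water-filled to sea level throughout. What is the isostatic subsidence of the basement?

872 m

Submarine loading: the sediment displaces seawater, and the subsidence is in turn flooded, so s (ρ_m − ρ_w) = t (ρ_sed − ρ_w).
s = 2134 m × (1.964 − 1.033) / (3.311 − 1.033) = 872 m.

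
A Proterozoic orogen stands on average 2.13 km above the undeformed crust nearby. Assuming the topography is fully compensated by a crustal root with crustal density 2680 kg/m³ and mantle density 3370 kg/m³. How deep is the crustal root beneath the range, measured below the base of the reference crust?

8.27 km

For local isostatic compensation: the weight of the topography is balanced by the buoyancy of the root, ρ_c h = (ρ_m − ρ_c) r.
r = h · ρ_c / (ρ_m − ρ_c) = 2.13 km × 2680 / (3370 − 2680) = 8.27 km.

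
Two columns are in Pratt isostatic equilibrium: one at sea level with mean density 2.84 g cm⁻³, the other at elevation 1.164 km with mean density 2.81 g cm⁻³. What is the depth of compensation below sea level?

109 km

ρ_ref D = ρ (D + h) → D (ρ_ref − ρ) = ρ h.
D = ρ h/(ρ_ref − ρ) = 2.81 × 1.164 km/(2.84 − 2.81) = 109 km.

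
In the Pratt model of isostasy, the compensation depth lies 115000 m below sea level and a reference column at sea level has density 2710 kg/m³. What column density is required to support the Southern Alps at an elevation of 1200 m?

Pratt balance: ρ_ref D = ρ (D + h).
ρ = ρ_ref D/(D + h) = 2710 × 115000 m/(115000 m + 1200 m) = 2680 kg/m³.

2680 kg/m³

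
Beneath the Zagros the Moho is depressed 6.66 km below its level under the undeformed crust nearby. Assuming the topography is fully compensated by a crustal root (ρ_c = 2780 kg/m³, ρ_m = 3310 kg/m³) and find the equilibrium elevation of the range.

1.27 km

In Airy isostatic equilibrium: ρ_c h = (ρ_m − ρ_c) r.
h = r (ρ_m − ρ_c) / ρ_c = 6.66 km × (3310 − 2780) / 2780 = 1.27 km.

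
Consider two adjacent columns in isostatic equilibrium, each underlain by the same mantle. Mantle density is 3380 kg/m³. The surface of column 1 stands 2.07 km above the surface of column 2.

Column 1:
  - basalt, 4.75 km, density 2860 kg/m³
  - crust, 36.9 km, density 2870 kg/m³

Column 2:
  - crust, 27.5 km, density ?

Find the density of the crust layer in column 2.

Take the compensation level at the base of the deeper column (depth z_c below the surface of column 1) and equate Σ ρ_i t_i down to z_c; mantle fills any gap and the z_c terms cancel.
Column 1: 4.75×2860 + 36.9×2870 + (z_c − 41.65)×3380
Column 2: 2.07×0 + 27.5×ρ + (z_c − 2.07 − 27.5)×3380
The z_c×3380 term appears on both sides and cancels. Collect the known terms of each column as K = Σ(ρt)_known − 3380 × (depth of known layers): K_1 = 119488 − 3380×41.65 = −21289; K_2 = 0 − 3380×(2.07 + 27.5) = −99946.6.
Balance: K_1 = K_2 + 27.5×ρ, so ρ = (K_1 − K_2)/27.5 = 78657.6/27.5 = 2860 kg/m³.

2860 kg/m³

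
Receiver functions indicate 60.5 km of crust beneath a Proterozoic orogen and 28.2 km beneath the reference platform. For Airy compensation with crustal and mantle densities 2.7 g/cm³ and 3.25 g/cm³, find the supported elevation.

5.47 km

Excess crust Δ = 60.5 km − 28.2 km = 32.3 km, split between elevation h and root r with h + r = Δ.
Airy balance ρ_c h = (ρ_m − ρ_c) r gives r = h ρ_c/(ρ_m − ρ_c), so h (1 + ρ_c/(ρ_m − ρ_c)) = Δ, i.e. h = Δ (ρ_m − ρ_c)/ρ_m.
h = 32.3 km × 0.55/3.25 = 5.47 km.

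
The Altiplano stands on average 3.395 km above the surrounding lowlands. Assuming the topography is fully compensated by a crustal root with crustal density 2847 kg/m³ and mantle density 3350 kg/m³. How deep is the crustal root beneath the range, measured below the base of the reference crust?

For local isostatic compensation: the weight of the topography is balanced by the buoyancy of the root, ρ_c h = (ρ_m − ρ_c) r.
r = h · ρ_c / (ρ_m − ρ_c) = 3.395 km × 2847 / (3350 − 2847) = 19.2 km.

19.2 km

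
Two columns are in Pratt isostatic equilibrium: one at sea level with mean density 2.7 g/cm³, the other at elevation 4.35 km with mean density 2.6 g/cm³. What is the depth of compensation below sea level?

ρ_ref D = ρ (D + h) → D (ρ_ref − ρ) = ρ h.
D = ρ h/(ρ_ref − ρ) = 2.6 × 4.35 km/(2.7 − 2.6) = 113 km.

113 km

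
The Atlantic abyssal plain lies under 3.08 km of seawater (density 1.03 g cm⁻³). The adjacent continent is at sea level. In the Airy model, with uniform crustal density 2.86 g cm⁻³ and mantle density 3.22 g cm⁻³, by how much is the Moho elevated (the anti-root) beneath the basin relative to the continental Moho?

By Archimedes' principle applied to the lithosphere: replacing crust with seawater at the top is compensated by replacing crust with mantle at the base: d (ρ_c − ρ_w) = a (ρ_m − ρ_c).
a = d (ρ_c − ρ_w)/(ρ_m − ρ_c) = 3.08 km × 1.83/0.36 = 15.7 km.

15.7 km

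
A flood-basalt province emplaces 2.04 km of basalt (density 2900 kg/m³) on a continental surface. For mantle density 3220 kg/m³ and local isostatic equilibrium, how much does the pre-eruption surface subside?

Subaerial loading: s = t ρ_load / ρ_m.
s = 2.04 km × 2900/3220 = 1.84 km.

1.84 km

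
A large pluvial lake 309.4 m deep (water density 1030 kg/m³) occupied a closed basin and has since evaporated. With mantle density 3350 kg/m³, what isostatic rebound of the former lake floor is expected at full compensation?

u = d ρ_w/ρ_m = 309.4 m × 1030/3350 = 95.1 m.

95.1 m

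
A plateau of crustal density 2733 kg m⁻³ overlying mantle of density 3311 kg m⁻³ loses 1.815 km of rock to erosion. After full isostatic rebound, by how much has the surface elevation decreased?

Rebound u = e ρ_c/ρ_m = 1.815 km × 2733/3311 = 1.498 km.
Net surface drop = e − u = 1.815 km − 1.498 km = e (ρ_m − ρ_c)/ρ_m = 0.317 km.

0.317 km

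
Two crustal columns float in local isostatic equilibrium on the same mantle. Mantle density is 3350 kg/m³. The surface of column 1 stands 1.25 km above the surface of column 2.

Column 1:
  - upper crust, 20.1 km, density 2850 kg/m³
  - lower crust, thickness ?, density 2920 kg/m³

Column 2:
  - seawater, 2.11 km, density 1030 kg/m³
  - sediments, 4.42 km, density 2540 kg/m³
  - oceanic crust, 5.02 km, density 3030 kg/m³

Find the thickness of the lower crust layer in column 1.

9.81 km

Take the compensation level at the base of the deeper column (depth z_c below the surface of column 1) and equate Σ ρ_i t_i down to z_c; mantle fills any gap and the z_c terms cancel.
Column 1: 20.1×2850 + x×2920 + (z_c − 20.1 − x)×3350
Column 2: 1.25×0 + 2.11×1030 + 4.42×2540 + 5.02×3030 + (z_c − 1.25 − 11.55)×3350
The z_c×3350 term appears on both sides and cancels. Collect the known terms of each column as K = Σ(ρt)_known − 3350 × (depth of known layers): K_1 = 57285 − 3350×20.1 = −10050; K_2 = 28610.7 − 3350×(1.25 + 11.55) = −14269.3.
Balance: K_1 − x×(3350 − 2920) = K_2, so x = (K_1 − K_2)/(3350 − 2920) = 4219.3/430 = 9.81 km.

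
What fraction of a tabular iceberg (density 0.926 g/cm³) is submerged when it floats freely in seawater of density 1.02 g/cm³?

Submerged fraction = ρ_obj/ρ_fluid = 0.926/1.02 = 0.908.

0.908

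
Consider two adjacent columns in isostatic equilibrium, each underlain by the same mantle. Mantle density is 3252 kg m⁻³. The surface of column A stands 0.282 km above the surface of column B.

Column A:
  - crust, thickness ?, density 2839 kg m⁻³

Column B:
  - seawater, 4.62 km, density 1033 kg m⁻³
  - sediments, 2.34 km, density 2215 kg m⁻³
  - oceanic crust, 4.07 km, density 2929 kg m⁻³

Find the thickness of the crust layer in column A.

Take the compensation level at the base of the deeper column (depth z_c below the surface of column A) and equate Σ ρ_i t_i down to z_c; mantle fills any gap and the z_c terms cancel.
Column A: x×2839 + (z_c − 0 − x)×3252
Column B: 0.282×0 + 4.62×1033 + 2.34×2215 + 4.07×2929 + (z_c − 0.282 − 11.03)×3252
The z_c×3252 term appears on both sides and cancels. Collect the known terms of each column as K = Σ(ρt)_known − 3252 × (depth of known layers): K_A = 0 − 3252×0 = 0; K_B = 21876.59 − 3252×(0.282 + 11.03) = −14910.034.
Balance: K_A − x×(3252 − 2839) = K_B, so x = (K_A − K_B)/(3252 − 2839) = 14910/413 = 36.1 km.

36.1 km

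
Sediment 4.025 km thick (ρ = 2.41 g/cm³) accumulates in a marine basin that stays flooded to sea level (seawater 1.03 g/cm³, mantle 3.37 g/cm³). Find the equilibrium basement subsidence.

Submarine loading: the sediment displaces seawater, and the subsidence is in turn flooded, so s (ρ_m − ρ_w) = t (ρ_sed − ρ_w).
s = 4.025 km × (2.41 − 1.03) / (3.37 − 1.03) = 2.37 km.

2.37 km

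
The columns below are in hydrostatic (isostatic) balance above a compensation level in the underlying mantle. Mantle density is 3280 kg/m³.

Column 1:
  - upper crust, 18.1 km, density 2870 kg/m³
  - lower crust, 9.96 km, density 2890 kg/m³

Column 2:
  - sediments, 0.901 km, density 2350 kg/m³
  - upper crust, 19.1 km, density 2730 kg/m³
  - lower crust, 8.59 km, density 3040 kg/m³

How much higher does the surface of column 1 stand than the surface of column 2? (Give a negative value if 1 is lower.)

For any compensation level in the mantle, the mantle terms cancel and isostasy reduces to e = (Σt_1 − Σt_2) − (Σ(ρt)_1 − Σ(ρt)_2) / ρ_m.
Σt_1 = 28.06 km; Σt_2 = 28.591 km; Σ(ρt)_1 = 80731.4; Σ(ρt)_2 = 80373.95 (in km·kg/m³).
e = (28.06 − 28.591) − (80731.4 − 80373.95) / 3280 = −0.64 km.

−0.64 km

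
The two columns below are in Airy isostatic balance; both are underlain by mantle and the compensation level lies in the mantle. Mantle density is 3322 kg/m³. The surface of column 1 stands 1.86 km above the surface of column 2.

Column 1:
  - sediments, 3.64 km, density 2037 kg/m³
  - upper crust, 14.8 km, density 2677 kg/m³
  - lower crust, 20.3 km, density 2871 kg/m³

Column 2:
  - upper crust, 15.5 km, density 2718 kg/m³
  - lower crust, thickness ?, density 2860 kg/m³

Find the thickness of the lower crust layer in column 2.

17 km

Take the compensation level at the base of the deeper column (depth z_c below the surface of column 1) and equate Σ ρ_i t_i down to z_c; mantle fills any gap and the z_c terms cancel.
Column 1: 3.64×2037 + 14.8×2677 + 20.3×2871 + (z_c − 38.74)×3322
Column 2: 1.86×0 + 15.5×2718 + x×2860 + (z_c − 1.86 − 15.5 − x)×3322
The z_c×3322 term appears on both sides and cancels. Collect the known terms of each column as K = Σ(ρt)_known − 3322 × (depth of known layers): K_1 = 105315.58 − 3322×38.74 = −23378.7; K_2 = 42129 − 3322×(1.86 + 15.5) = −15540.92.
Balance: K_1 = K_2 − x×(3322 − 2860), so x = (K_2 − K_1)/(3322 − 2860) = 7837.78/462 = 17 km.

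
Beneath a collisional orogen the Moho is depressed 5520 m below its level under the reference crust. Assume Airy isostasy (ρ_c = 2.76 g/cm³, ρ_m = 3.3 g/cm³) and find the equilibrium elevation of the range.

For local isostatic compensation: ρ_c h = (ρ_m − ρ_c) r.
h = r (ρ_m − ρ_c) / ρ_c = 5520 m × (3.3 − 2.76) / 2.76 = 1080 m.

1080 m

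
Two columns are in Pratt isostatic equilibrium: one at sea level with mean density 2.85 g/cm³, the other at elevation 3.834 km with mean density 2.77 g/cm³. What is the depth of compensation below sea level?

ρ_ref D = ρ (D + h) → D (ρ_ref − ρ) = ρ h.
D = ρ h/(ρ_ref − ρ) = 2.77 × 3.834 km/(2.85 − 2.77) = 133 km.

133 km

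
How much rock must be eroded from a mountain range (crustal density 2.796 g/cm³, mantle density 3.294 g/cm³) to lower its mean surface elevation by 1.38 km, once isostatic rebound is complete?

Net drop Δ = e − u = e − e ρ_c/ρ_m = e (ρ_m − ρ_c)/ρ_m.
e = Δ ρ_m/(ρ_m − ρ_c) = 1.38 km × 3.294/0.498 = 9.13 km.

9.13 km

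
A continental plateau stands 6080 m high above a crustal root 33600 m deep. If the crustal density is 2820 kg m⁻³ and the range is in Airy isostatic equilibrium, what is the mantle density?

Airy balance: ρ_c h = (ρ_m − ρ_c) r → ρ_m = ρ_c (1 + h/r).
ρ_m = 2820 × (1 + 6080 m/33600 m) = 3330 kg m⁻³.

3330 kg m⁻³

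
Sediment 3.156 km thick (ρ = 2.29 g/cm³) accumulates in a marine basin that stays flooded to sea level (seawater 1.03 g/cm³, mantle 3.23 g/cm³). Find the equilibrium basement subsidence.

1.81 km

Submarine loading: the sediment displaces seawater, and the subsidence is in turn flooded, so s (ρ_m − ρ_w) = t (ρ_sed − ρ_w).
s = 3.156 km × (2.29 − 1.03) / (3.23 − 1.03) = 1.81 km.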